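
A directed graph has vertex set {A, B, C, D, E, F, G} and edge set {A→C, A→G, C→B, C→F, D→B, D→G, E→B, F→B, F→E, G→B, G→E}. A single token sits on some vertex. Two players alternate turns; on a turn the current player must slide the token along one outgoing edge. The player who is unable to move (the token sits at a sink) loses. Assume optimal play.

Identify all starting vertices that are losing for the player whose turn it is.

Work bottom-up. With no move the player to move loses. Otherwise the position is W if at least one move leads to an L position for the opponent, and L if every move leads to a W.
Every edge goes from a vertex to one that appears earlier in the order B, E, F, C, G, A, D, so processing vertices in that order labels each vertex after all of its successors.
B: no outgoing edge → L
E: W (go to B, an L position)
F: W (go to B, an L position)
C: W (go to B, an L position)
G: W (go to B, an L position)
A: L (options G(W), C(W) are all W)
D: W (go to B, an L position)
Reading off the rows marked L gives the requested list; there are 2 such vertices.

A, B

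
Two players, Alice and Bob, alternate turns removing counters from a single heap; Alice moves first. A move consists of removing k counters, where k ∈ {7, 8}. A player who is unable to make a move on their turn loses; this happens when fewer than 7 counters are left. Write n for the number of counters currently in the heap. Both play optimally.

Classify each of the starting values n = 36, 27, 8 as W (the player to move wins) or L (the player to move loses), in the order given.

36: L, 27: W, 8: W

Classify positions by backward induction: terminal positions (no move available) are L. From any other position, the mover wins iff some move reaches an L.
n=0: no move → L
n=1: no move → L
n=2: no move → L
n=3: no move → L
n=4: no move → L
n=5: no move → L
n=6: no move → L
n=7: can move to 0, which is L ⇒ W
n=8: can move to 1, which is L ⇒ W
n=9: can move to 2, which is L ⇒ W
n=10: can move to 3, which is L ⇒ W
n=11: can move to 4, which is L ⇒ W
n=12: can move to 5, which is L ⇒ W
n=13: can move to 6, which is L ⇒ W
n=14: can move to 6, which is L ⇒ W
n=15: moves to 8(W), 7(W); every one is W ⇒ L
n=16: moves to 9(W), 8(W); every one is W ⇒ L
n=17: moves to 10(W), 9(W); every one is W ⇒ L
n=18: moves to 11(W), 10(W); every one is W ⇒ L
n=19: moves to 12(W), 11(W); every one is W ⇒ L
n=20: moves to 13(W), 12(W); every one is W ⇒ L
n=21: moves to 14(W), 13(W); every one is W ⇒ L
n=22: can move to 15, which is L ⇒ W
n=23: can move to 16, which is L ⇒ W
n=24: can move to 17, which is L ⇒ W
n=25: can move to 18, which is L ⇒ W
n=26: can move to 19, which is L ⇒ W
n=27: can move to 20, which is L ⇒ W
n=28: can move to 21, which is L ⇒ W
n=29: can move to 21, which is L ⇒ W
n=30: moves to 23(W), 22(W); every one is W ⇒ L
n=31: moves to 24(W), 23(W); every one is W ⇒ L
n=32: moves to 25(W), 24(W); every one is W ⇒ L
n=33: moves to 26(W), 25(W); every one is W ⇒ L
n=34: moves to 27(W), 26(W); every one is W ⇒ L
n=35: moves to 28(W), 27(W); every one is W ⇒ L
n=36: moves to 29(W), 28(W); every one is W ⇒ L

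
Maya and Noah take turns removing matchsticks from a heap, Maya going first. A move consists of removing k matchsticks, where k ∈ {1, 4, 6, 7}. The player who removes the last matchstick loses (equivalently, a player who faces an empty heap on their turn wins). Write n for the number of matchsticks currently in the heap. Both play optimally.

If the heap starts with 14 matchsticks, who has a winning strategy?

Positions with no move are W. A position that does have a move is losing for the player to move precisely when every available move leads to a winning position for the opponent. Fill in the labels:
n=0: no move; the opponent has just taken the last matchstick and therefore loses → W
n=1: the only move is to 0(W), a W ⇒ L
n=2: can move to 1, which is L ⇒ W
n=3: the only move is to 2(W), a W ⇒ L
n=4: can move to 3, which is L ⇒ W
n=5: can move to 1, which is L ⇒ W
n=6: moves to 5(W), 2(W), 0(W); every one is W ⇒ L
n=7: can move to 6, which is L ⇒ W
n=8: can move to 1, which is L ⇒ W
n=9: can move to 3, which is L ⇒ W
n=10: can move to 6, which is L ⇒ W
n=11: moves to 10(W), 7(W), 5(W), 4(W); every one is W ⇒ L
n=12: can move to 11, which is L ⇒ W
n=13: can move to 6, which is L ⇒ W
n=14: moves to 13(W), 10(W), 8(W), 7(W); every one is W ⇒ L
The starting position 14 is L: whatever Maya does, the opponent receives a W position.

Noah wins.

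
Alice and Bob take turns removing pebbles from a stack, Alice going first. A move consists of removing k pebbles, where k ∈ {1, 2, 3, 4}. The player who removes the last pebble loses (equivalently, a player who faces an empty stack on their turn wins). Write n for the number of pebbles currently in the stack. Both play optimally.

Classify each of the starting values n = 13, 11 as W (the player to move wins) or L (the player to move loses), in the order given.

13: W, 11: L

Label each position W (a win for the player to move) or L (a loss). A position with no legal move is W; any other position is W exactly when some move reaches an L, and L when every move reaches a W.
n=0: no move; the opponent has just taken the last pebble and therefore loses → W
n=1: only reaches 0(W), which is W → L
n=2: reaches L-position 1 → W
n=3: reaches L-position 1 → W
n=4: reaches L-position 1 → W
n=5: reaches L-position 1 → W
n=6: only reaches 5(W), 4(W), 3(W), 2(W), all W → L
n=7: reaches L-position 6 → W
n=8: reaches L-position 6 → W
n=9: reaches L-position 6 → W
n=10: reaches L-position 6 → W
n=11: only reaches 10(W), 9(W), 8(W), 7(W), all W → L
n=12: reaches L-position 11 → W
n=13: reaches L-position 11 → W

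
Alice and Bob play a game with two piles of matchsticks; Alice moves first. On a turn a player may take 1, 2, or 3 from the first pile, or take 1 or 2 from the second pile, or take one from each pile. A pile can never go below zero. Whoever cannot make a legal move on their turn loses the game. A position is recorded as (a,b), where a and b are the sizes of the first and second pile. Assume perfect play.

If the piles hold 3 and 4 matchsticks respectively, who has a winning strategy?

Alice wins.

Build the W/L table. Terminal = L. A non-terminal position is W if it has a move to some L; otherwise it is L.
No move ever increases a pile, so every position that can arise here has a ≤ 3 and b ≤ 4; it is enough to label the cells with 0 ≤ a ≤ 3 and 0 ≤ b ≤ 4.
Every move lowers a or b (never raises either), so fill the grid row by row in increasing a, and left to right within a row: each cell's successors are then already labelled.
      b=0  b=1  b=2  b=3  b=4
a=0:    L    W    W    L    W
a=1:    W    W    L    W    W
a=2:    W    L    W    W    L
a=3:    W    W    W    W    W
Cells with no legal move (terminal, hence L): (0,0).
The remaining L cells, each justified by listing all of its moves:
(0,3): only reaches (0,2)(W), (0,1)(W), all W → L
(1,2): only reaches (0,2)(W), (1,1)(W), (1,0)(W), (0,1)(W), all W → L
(2,1): only reaches (1,1)(W), (0,1)(W), (2,0)(W), (1,0)(W), all W → L
(2,4): only reaches (1,4)(W), (0,4)(W), (2,3)(W), (2,2)(W), (1,3)(W), all W → L
Every other cell has at least one move into one of the L cells above, so it is W.
From (3,4) Alice can move to (2,4), reaching an L position.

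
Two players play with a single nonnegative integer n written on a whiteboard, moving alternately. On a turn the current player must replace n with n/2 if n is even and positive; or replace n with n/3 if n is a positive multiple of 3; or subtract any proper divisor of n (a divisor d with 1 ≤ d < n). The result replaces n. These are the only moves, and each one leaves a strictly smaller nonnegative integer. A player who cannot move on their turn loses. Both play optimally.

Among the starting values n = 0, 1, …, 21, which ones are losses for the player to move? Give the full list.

Work bottom-up. With no move the player to move loses. Otherwise the position is W if at least one move leads to an L position for the opponent, and L if every move leads to a W.
n=0: no move → L
n=1: no move → L
n=2: reaches L-position 1 → W
n=3: reaches L-position 1 → W
n=4: only reaches 2(W), 3(W), all W → L
n=5: reaches L-position 4 → W
n=6: reaches L-position 4 → W
n=7: only reaches 6(W), which is W → L
n=8: reaches L-position 4 → W
n=9: only reaches 3(W), 6(W), 8(W), all W → L
n=10: reaches L-position 9 → W
n=11: only reaches 10(W), which is W → L
n=12: reaches L-position 4 → W
n=13: only reaches 12(W), which is W → L
n=14: reaches L-position 7 → W
n=15: only reaches 5(W), 10(W), 12(W), 14(W), all W → L
n=16: reaches L-position 15 → W
n=17: only reaches 16(W), which is W → L
n=18: reaches L-position 9 → W
n=19: only reaches 18(W), which is W → L
n=20: reaches L-position 15 → W
n=21: reaches L-position 7 → W
The losing starting values of n are exactly the entries labelled L in this table (10 of them).

0, 1, 4, 7, 9, 11, 13, 15, 17, 19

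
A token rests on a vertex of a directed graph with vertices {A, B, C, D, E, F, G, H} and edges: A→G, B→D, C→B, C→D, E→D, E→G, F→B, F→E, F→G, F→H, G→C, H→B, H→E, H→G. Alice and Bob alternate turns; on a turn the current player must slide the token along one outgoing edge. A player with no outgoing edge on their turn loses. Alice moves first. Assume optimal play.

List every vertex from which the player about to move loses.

D, G

Label each position W (a win for the player to move) or L (a loss). A position with no legal move is L; any other position is W exactly when some move reaches an L, and L when every move reaches a W.
Every edge goes from a vertex to one that appears earlier in the order D, B, C, G, A, E, H, F, so processing vertices in that order labels each vertex after all of its successors.
D: no outgoing edge → L
B: can move to D, which is L ⇒ W
C: can move to D, which is L ⇒ W
G: the only move is to C(W), a W ⇒ L
A: can move to G, which is L ⇒ W
E: can move to G, which is L ⇒ W
H: can move to G, which is L ⇒ W
F: can move to G, which is L ⇒ W
The losing starting vertices are exactly the entries labelled L in this table (2 of them).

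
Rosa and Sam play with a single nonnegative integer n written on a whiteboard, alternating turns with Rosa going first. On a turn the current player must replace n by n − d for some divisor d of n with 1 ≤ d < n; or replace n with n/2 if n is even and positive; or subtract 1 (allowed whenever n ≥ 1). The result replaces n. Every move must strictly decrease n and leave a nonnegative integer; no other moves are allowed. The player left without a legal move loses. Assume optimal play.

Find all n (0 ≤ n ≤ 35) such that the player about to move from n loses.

0, 2, 5, 7, 9, 11, 13, 15, 17, 19, 21, 23, 25, 27, 29, 31, 33, 35

Work bottom-up. With no move the player to move loses. Otherwise the position is W if at least one move leads to an L position for the opponent, and L if every move leads to a W.
n=0: no move → L
n=1: reaches L-position 0 → W
n=2: only reaches 1(W), which is W → L
n=3: reaches L-position 2 → W
n=4: reaches L-position 2 → W
n=5: only reaches 4(W), which is W → L
n=6: reaches L-position 5 → W
n=7: only reaches 6(W), which is W → L
n=8: reaches L-position 7 → W
n=9: only reaches 6(W), 8(W), all W → L
n=10: reaches L-position 5 → W
n=11: only reaches 10(W), which is W → L
n=12: reaches L-position 9 → W
n=13: only reaches 12(W), which is W → L
n=14: reaches L-position 7 → W
n=15: only reaches 10(W), 12(W), 14(W), all W → L
n=16: reaches L-position 15 → W
n=17: only reaches 16(W), which is W → L
n=18: reaches L-position 9 → W
n=19: only reaches 18(W), which is W → L
n=20: reaches L-position 15 → W
n=21: only reaches 14(W), 18(W), 20(W), all W → L
n=22: reaches L-position 11 → W
n=23: only reaches 22(W), which is W → L
n=24: reaches L-position 21 → W
n=25: only reaches 20(W), 24(W), all W → L
n=26: reaches L-position 13 → W
n=27: only reaches 18(W), 24(W), 26(W), all W → L
n=28: reaches L-position 21 → W
n=29: only reaches 28(W), which is W → L
n=30: reaches L-position 15 → W
n=31: only reaches 30(W), which is W → L
n=32: reaches L-position 31 → W
n=33: only reaches 22(W), 30(W), 32(W), all W → L
n=34: reaches L-position 17 → W
n=35: only reaches 28(W), 30(W), 34(W), all W → L
Reading off the rows marked L gives the requested list; there are 18 such values of n.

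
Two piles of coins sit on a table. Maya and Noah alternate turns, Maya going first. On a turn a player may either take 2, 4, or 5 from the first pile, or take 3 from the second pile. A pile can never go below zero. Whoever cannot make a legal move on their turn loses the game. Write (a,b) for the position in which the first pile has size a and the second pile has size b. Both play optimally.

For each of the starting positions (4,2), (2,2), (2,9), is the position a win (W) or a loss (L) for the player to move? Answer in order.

(4,2): W, (2,2): W, (2,9): L

Positions with no move are L. A position that does have a move is losing for the player to move precisely when every available move leads to a winning position for the opponent. Fill in the labels:
No move ever increases a pile, so every position that can arise here has a ≤ 4 and b ≤ 9; it is enough to label the cells with 0 ≤ a ≤ 4 and 0 ≤ b ≤ 9.
Every move lowers a or b (never raises either), so fill the grid row by row in increasing a, and left to right within a row: each cell's successors are then already labelled.
      b=0  b=1  b=2  b=3  b=4  b=5  b=6  b=7  b=8  b=9
a=0:    L    L    L    W    W    W    L    L    L    W
a=1:    L    L    L    W    W    W    L    L    L    W
a=2:    W    W    W    L    L    L    W    W    W    L
a=3:    W    W    W    L    L    L    W    W    W    L
a=4:    W    W    W    W    W    W    W    W    W    W
Cells with no legal move (terminal, hence L): (0,0), (0,1), (0,2), (1,0), (1,1), (1,2).
The remaining L cells, each justified by listing all of its moves:
(0,6): L (sole option (0,3)(W) is W)
(0,7): L (sole option (0,4)(W) is W)
(0,8): L (sole option (0,5)(W) is W)
(1,6): L (sole option (1,3)(W) is W)
(1,7): L (sole option (1,4)(W) is W)
(1,8): L (sole option (1,5)(W) is W)
(2,3): L (options (0,3)(W), (2,0)(W) are all W)
(2,4): L (options (0,4)(W), (2,1)(W) are all W)
(2,5): L (options (0,5)(W), (2,2)(W) are all W)
(2,9): L (options (0,9)(W), (2,6)(W) are all W)
(3,3): L (options (1,3)(W), (3,0)(W) are all W)
(3,4): L (options (1,4)(W), (3,1)(W) are all W)
(3,5): L (options (1,5)(W), (3,2)(W) are all W)
(3,9): L (options (1,9)(W), (3,6)(W) are all W)
Every other cell has at least one move into one of the L cells above, so it is W.
(4,2): the move to (0,2) reaches an L cell, so W
(2,2): the move to (0,2) reaches an L cell, so W
(2,9): one of the L cells justified above, so L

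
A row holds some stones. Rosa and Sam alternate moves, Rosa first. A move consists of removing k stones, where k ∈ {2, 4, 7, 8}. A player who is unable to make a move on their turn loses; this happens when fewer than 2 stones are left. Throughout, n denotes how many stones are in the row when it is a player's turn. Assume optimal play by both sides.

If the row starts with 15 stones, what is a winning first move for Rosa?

Use the standard recursion: the mover loses at a terminal position; elsewhere, the mover wins exactly when some move hands the opponent an L position.
n=0: no move → L
n=1: no move → L
n=2: →0(L), so W
n=3: →1(L), so W
n=4: →0(L), so W
n=5: →1(L), so W
n=6: →4(W), 2(W) — all W, so L
n=7: →0(L), so W
n=8: →6(L), so W
n=9: →1(L), so W
n=10: →6(L), so W
n=11: →9(W), 7(W), 4(W), 3(W) — all W, so L
n=12: →10(W), 8(W), 5(W), 4(W) — all W, so L
n=13: →11(L), so W
n=14: →12(L), so W
n=15: →11(L), so W
From 15, the L positions reachable in one move are: 11.

Remove 4, leaving 11.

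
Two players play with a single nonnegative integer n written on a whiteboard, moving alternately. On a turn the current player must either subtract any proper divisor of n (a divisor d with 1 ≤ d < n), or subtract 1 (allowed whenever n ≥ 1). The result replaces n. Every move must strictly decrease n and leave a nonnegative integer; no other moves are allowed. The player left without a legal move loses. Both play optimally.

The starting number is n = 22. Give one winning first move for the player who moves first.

Classify positions by backward induction: terminal positions (no move available) are L. From any other position, the mover wins iff some move reaches an L.
n=0: no move → L
n=1: can move to 0, which is L ⇒ W
n=2: the only move is to 1(W), a W ⇒ L
n=3: can move to 2, which is L ⇒ W
n=4: can move to 2, which is L ⇒ W
n=5: the only move is to 4(W), a W ⇒ L
n=6: can move to 5, which is L ⇒ W
n=7: the only move is to 6(W), a W ⇒ L
n=8: can move to 7, which is L ⇒ W
n=9: moves to 6(W), 8(W); every one is W ⇒ L
n=10: can move to 5, which is L ⇒ W
n=11: the only move is to 10(W), a W ⇒ L
n=12: can move to 9, which is L ⇒ W
n=13: the only move is to 12(W), a W ⇒ L
n=14: can move to 7, which is L ⇒ W
n=15: moves to 10(W), 12(W), 14(W); every one is W ⇒ L
n=16: can move to 15, which is L ⇒ W
n=17: the only move is to 16(W), a W ⇒ L
n=18: can move to 9, which is L ⇒ W
n=19: the only move is to 18(W), a W ⇒ L
n=20: can move to 15, which is L ⇒ W
n=21: moves to 14(W), 18(W), 20(W); every one is W ⇒ L
n=22: can move to 11, which is L ⇒ W
From 22, the L positions reachable in one move are: 11, 21. Any move reaching one of these is winning.

Move to 11.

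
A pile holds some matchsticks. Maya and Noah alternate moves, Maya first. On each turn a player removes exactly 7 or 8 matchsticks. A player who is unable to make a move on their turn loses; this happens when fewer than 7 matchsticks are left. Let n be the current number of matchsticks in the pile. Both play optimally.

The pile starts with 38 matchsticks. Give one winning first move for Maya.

Remove 7, leaving 31.

Label each position W (a win for the player to move) or L (a loss). A position with no legal move is L; any other position is W exactly when some move reaches an L, and L when every move reaches a W.
n=0: no move → L
n=1: no move → L
n=2: no move → L
n=3: no move → L
n=4: no move → L
n=5: no move → L
n=6: no move → L
n=7: →0(L), so W
n=8: →1(L), so W
n=9: →2(L), so W
n=10: →3(L), so W
n=11: →4(L), so W
n=12: →5(L), so W
n=13: →6(L), so W
n=14: →6(L), so W
n=15: →8(W), 7(W) — all W, so L
n=16: →9(W), 8(W) — all W, so L
n=17: →10(W), 9(W) — all W, so L
n=18: →11(W), 10(W) — all W, so L
n=19: →12(W), 11(W) — all W, so L
n=20: →13(W), 12(W) — all W, so L
n=21: →14(W), 13(W) — all W, so L
n=22: →15(L), so W
n=23: →16(L), so W
n=24: →17(L), so W
n=25: →18(L), so W
n=26: →19(L), so W
n=27: →20(L), so W
n=28: →21(L), so W
n=29: →21(L), so W
n=30: →23(W), 22(W) — all W, so L
n=31: →24(W), 23(W) — all W, so L
n=32: →25(W), 24(W) — all W, so L
n=33: →26(W), 25(W) — all W, so L
n=34: →27(W), 26(W) — all W, so L
n=35: →28(W), 27(W) — all W, so L
n=36: →29(W), 28(W) — all W, so L
n=37: →30(L), so W
n=38: →31(L), so W
From 38, the L positions reachable in one move are: 31, 30. Any move reaching one of these is winning.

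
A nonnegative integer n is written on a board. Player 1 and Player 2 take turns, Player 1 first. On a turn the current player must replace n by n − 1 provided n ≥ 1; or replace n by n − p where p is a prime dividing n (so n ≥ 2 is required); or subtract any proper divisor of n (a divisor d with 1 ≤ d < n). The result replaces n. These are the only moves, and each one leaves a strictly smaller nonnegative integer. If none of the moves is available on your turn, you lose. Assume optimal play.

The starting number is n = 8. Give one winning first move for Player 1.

Compute win/loss labels from the base case upward. A position with no move is L. Any other position is W if it can reach an L in one move, else L.
n=0: no move → L
n=1: W (go to 0, an L position)
n=2: W (go to 0, an L position)
n=3: W (go to 0, an L position)
n=4: L (options 2(W), 3(W) are all W)
n=5: W (go to 0, an L position)
n=6: W (go to 4, an L position)
n=7: W (go to 0, an L position)
n=8: W (go to 4, an L position)
From 8, the L positions reachable in one move are: 4.

Move to 4.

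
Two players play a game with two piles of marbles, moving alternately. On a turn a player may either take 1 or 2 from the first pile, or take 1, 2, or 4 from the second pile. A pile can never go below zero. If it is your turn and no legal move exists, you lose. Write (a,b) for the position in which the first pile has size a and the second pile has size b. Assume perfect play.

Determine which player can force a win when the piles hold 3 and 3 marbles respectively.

Use the standard recursion: the mover loses at a terminal position; elsewhere, the mover wins exactly when some move hands the opponent an L position.
No move ever increases a pile, so every position that can arise here has a ≤ 3 and b ≤ 3; it is enough to label the cells with 0 ≤ a ≤ 3 and 0 ≤ b ≤ 3.
Every move lowers a or b (never raises either), so fill the grid row by row in increasing a, and left to right within a row: each cell's successors are then already labelled.
      b=0  b=1  b=2  b=3
a=0:    L    W    W    L
a=1:    W    L    W    W
a=2:    W    W    L    W
a=3:    L    W    W    L
Cells with no legal move (terminal, hence L): (0,0).
The remaining L cells, each justified by listing all of its moves:
(0,3): only reaches (0,2)(W), (0,1)(W), all W → L
(1,1): only reaches (0,1)(W), (1,0)(W), all W → L
(2,2): only reaches (1,2)(W), (0,2)(W), (2,1)(W), (2,0)(W), all W → L
(3,0): only reaches (2,0)(W), (1,0)(W), all W → L
(3,3): only reaches (2,3)(W), (1,3)(W), (3,2)(W), (3,1)(W), all W → L
Every other cell has at least one move into one of the L cells above, so it is W.
The starting position (3,3) is L: whatever the player to move does, the opponent receives a W position.

The second player wins.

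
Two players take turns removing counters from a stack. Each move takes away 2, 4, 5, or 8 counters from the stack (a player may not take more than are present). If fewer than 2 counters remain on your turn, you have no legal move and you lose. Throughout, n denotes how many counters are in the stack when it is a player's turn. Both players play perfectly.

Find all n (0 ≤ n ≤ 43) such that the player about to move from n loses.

Use the standard recursion: the mover loses at a terminal position; elsewhere, the mover wins exactly when some move hands the opponent an L position.
n=0: no move → L
n=1: no move → L
n=2: can move to 0, which is L ⇒ W
n=3: can move to 1, which is L ⇒ W
n=4: can move to 0, which is L ⇒ W
n=5: can move to 1, which is L ⇒ W
n=6: can move to 1, which is L ⇒ W
n=7: moves to 5(W), 3(W), 2(W); every one is W ⇒ L
n=8: can move to 0, which is L ⇒ W
n=9: can move to 7, which is L ⇒ W
n=10: moves to 8(W), 6(W), 5(W), 2(W); every one is W ⇒ L
n=11: can move to 7, which is L ⇒ W
n=12: can move to 10, which is L ⇒ W
n=13: moves to 11(W), 9(W), 8(W), 5(W); every one is W ⇒ L
n=14: can move to 10, which is L ⇒ W
n=15: can move to 13, which is L ⇒ W
n=16: moves to 14(W), 12(W), 11(W), 8(W); every one is W ⇒ L
n=17: can move to 13, which is L ⇒ W
n=18: can move to 16, which is L ⇒ W
n=19: moves to 17(W), 15(W), 14(W), 11(W); every one is W ⇒ L
n=20: can move to 16, which is L ⇒ W
n=21: can move to 19, which is L ⇒ W
n=22: moves to 20(W), 18(W), 17(W), 14(W); every one is W ⇒ L
n=23: can move to 19, which is L ⇒ W
n=24: can move to 22, which is L ⇒ W
n=25: moves to 23(W), 21(W), 20(W), 17(W); every one is W ⇒ L
n=26: can move to 22, which is L ⇒ W
n=27: can move to 25, which is L ⇒ W
n=28: moves to 26(W), 24(W), 23(W), 20(W); every one is W ⇒ L
n=29: can move to 25, which is L ⇒ W
n=30: can move to 28, which is L ⇒ W
n=31: moves to 29(W), 27(W), 26(W), 23(W); every one is W ⇒ L
n=32: can move to 28, which is L ⇒ W
n=33: can move to 31, which is L ⇒ W
n=34: moves to 32(W), 30(W), 29(W), 26(W); every one is W ⇒ L
n=35: can move to 31, which is L ⇒ W
n=36: can move to 34, which is L ⇒ W
n=37: moves to 35(W), 33(W), 32(W), 29(W); every one is W ⇒ L
n=38: can move to 34, which is L ⇒ W
n=39: can move to 37, which is L ⇒ W
n=40: moves to 38(W), 36(W), 35(W), 32(W); every one is W ⇒ L
n=41: can move to 37, which is L ⇒ W
n=42: can move to 40, which is L ⇒ W
n=43: moves to 41(W), 39(W), 38(W), 35(W); every one is W ⇒ L
The losing starting values of n are exactly the entries labelled L in this table (15 of them).

0, 1, 7, 10, 13, 16, 19, 22, 25, 28, 31, 34, 37, 40, 43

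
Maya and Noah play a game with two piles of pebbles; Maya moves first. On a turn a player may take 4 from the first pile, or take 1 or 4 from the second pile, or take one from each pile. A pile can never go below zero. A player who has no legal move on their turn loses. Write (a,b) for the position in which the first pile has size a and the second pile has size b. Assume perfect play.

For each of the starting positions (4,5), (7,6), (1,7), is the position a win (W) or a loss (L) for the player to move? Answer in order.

Classify positions by backward induction: terminal positions (no move available) are L. From any other position, the mover wins iff some move reaches an L.
No move ever increases a pile, so every position that can arise here has a ≤ 7 and b ≤ 7; it is enough to label the cells with 0 ≤ a ≤ 7 and 0 ≤ b ≤ 7.
Every move lowers a or b (never raises either), so fill the grid row by row in increasing a, and left to right within a row: each cell's successors are then already labelled.
      b=0  b=1  b=2  b=3  b=4  b=5  b=6  b=7
a=0:    L    W    L    W    W    L    W    L
a=1:    L    W    L    W    W    L    W    L
a=2:    L    W    L    W    W    L    W    L
a=3:    L    W    L    W    W    L    W    L
a=4:    W    W    W    W    L    W    W    W
a=5:    W    L    W    L    W    W    L    W
a=6:    W    L    W    L    W    W    L    W
a=7:    W    L    W    L    W    W    L    W
Cells with no legal move (terminal, hence L): (0,0), (1,0), (2,0), (3,0).
The remaining L cells, each justified by listing all of its moves:
(0,2): the only move is to (0,1)(W), a W ⇒ L
(0,5): moves to (0,4)(W), (0,1)(W); every one is W ⇒ L
(0,7): moves to (0,6)(W), (0,3)(W); every one is W ⇒ L
(1,2): moves to (1,1)(W), (0,1)(W); every one is W ⇒ L
(1,5): moves to (1,4)(W), (1,1)(W), (0,4)(W); every one is W ⇒ L
(1,7): moves to (1,6)(W), (1,3)(W), (0,6)(W); every one is W ⇒ L
(2,2): moves to (2,1)(W), (1,1)(W); every one is W ⇒ L
(2,5): moves to (2,4)(W), (2,1)(W), (1,4)(W); every one is W ⇒ L
(2,7): moves to (2,6)(W), (2,3)(W), (1,6)(W); every one is W ⇒ L
(3,2): moves to (3,1)(W), (2,1)(W); every one is W ⇒ L
(3,5): moves to (3,4)(W), (3,1)(W), (2,4)(W); every one is W ⇒ L
(3,7): moves to (3,6)(W), (3,3)(W), (2,6)(W); every one is W ⇒ L
(4,4): moves to (0,4)(W), (4,3)(W), (4,0)(W), (3,3)(W); every one is W ⇒ L
(5,1): moves to (1,1)(W), (5,0)(W), (4,0)(W); every one is W ⇒ L
(5,3): moves to (1,3)(W), (5,2)(W), (4,2)(W); every one is W ⇒ L
(5,6): moves to (1,6)(W), (5,5)(W), (5,2)(W), (4,5)(W); every one is W ⇒ L
(6,1): moves to (2,1)(W), (6,0)(W), (5,0)(W); every one is W ⇒ L
(6,3): moves to (2,3)(W), (6,2)(W), (5,2)(W); every one is W ⇒ L
(6,6): moves to (2,6)(W), (6,5)(W), (6,2)(W), (5,5)(W); every one is W ⇒ L
(7,1): moves to (3,1)(W), (7,0)(W), (6,0)(W); every one is W ⇒ L
(7,3): moves to (3,3)(W), (7,2)(W), (6,2)(W); every one is W ⇒ L
(7,6): moves to (3,6)(W), (7,5)(W), (7,2)(W), (6,5)(W); every one is W ⇒ L
Every other cell has at least one move into one of the L cells above, so it is W.
(4,5): the move to (0,5) reaches an L cell, so W
(7,6): one of the L cells justified above, so L
(1,7): one of the L cells justified above, so L

(4,5): W, (7,6): L, (1,7): L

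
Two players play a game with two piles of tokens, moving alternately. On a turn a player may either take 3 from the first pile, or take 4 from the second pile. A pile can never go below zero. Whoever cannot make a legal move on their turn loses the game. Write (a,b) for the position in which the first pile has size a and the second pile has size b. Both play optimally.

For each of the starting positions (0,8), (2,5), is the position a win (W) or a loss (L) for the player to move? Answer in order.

(0,8): L, (2,5): W

Label each position W (a win for the player to move) or L (a loss). A position with no legal move is L; any other position is W exactly when some move reaches an L, and L when every move reaches a W.
No move ever increases a pile, so every position that can arise here has a ≤ 2 and b ≤ 8; it is enough to label the cells with 0 ≤ a ≤ 2 and 0 ≤ b ≤ 8.
Every move lowers a or b (never raises either), so fill the grid row by row in increasing a, and left to right within a row: each cell's successors are then already labelled.
      b=0  b=1  b=2  b=3  b=4  b=5  b=6  b=7  b=8
a=0:    L    L    L    L    W    W    W    W    L
a=1:    L    L    L    L    W    W    W    W    L
a=2:    L    L    L    L    W    W    W    W    L
Cells with no legal move (terminal, hence L): (0,0), (0,1), (0,2), (0,3), (1,0), (1,1), (1,2), (1,3), (2,0), (2,1), (2,2), (2,3).
The remaining L cells, each justified by listing all of its moves:
(0,8): the only move is to (0,4)(W), a W ⇒ L
(1,8): the only move is to (1,4)(W), a W ⇒ L
(2,8): the only move is to (2,4)(W), a W ⇒ L
Every other cell has at least one move into one of the L cells above, so it is W.
(0,8): one of the L cells justified above, so L
(2,5): the move to (2,1) reaches an L cell, so W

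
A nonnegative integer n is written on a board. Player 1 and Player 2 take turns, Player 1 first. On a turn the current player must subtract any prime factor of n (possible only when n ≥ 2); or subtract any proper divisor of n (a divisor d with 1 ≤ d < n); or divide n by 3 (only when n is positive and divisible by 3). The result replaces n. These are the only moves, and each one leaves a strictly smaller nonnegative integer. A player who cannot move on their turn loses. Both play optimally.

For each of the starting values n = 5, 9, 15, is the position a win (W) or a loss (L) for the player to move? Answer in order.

Use the standard recursion: the mover loses at a terminal position; elsewhere, the mover wins exactly when some move hands the opponent an L position.
n=0: no move → L
n=1: no move → L
n=2: reaches L-position 0 → W
n=3: reaches L-position 0 → W
n=4: only reaches 2(W), 3(W), all W → L
n=5: reaches L-position 0 → W
n=6: reaches L-position 4 → W
n=7: reaches L-position 0 → W
n=8: reaches L-position 4 → W
n=9: only reaches 3(W), 6(W), 8(W), all W → L
n=10: reaches L-position 9 → W
n=11: reaches L-position 0 → W
n=12: reaches L-position 4 → W
n=13: reaches L-position 0 → W
n=14: only reaches 7(W), 12(W), 13(W), all W → L
n=15: reaches L-position 14 → W

5: W, 9: L, 15: W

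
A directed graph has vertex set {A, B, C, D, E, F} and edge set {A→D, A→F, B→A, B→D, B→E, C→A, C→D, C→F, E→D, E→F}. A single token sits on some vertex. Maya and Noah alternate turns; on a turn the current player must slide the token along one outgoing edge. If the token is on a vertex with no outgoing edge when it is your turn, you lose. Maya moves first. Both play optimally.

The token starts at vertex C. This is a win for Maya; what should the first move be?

Label each position W (a win for the player to move) or L (a loss). A position with no legal move is L; any other position is W exactly when some move reaches an L, and L when every move reaches a W.
Every edge goes from a vertex to one that appears earlier in the order D, F, A, E, B, C, so processing vertices in that order labels each vertex after all of its successors.
D: no outgoing edge → L
F: no outgoing edge → L
A: can move to F, which is L ⇒ W
E: can move to F, which is L ⇒ W
B: can move to D, which is L ⇒ W
C: can move to F, which is L ⇒ W
From C, the L positions reachable in one move are: F, D. Any move reaching one of these is winning.

Move to F.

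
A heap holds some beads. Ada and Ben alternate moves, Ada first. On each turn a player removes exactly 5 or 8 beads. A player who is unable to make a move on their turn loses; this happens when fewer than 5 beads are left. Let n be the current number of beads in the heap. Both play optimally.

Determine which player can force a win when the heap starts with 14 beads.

Ben wins.

Label each position W (a win for the player to move) or L (a loss). A position with no legal move is L; any other position is W exactly when some move reaches an L, and L when every move reaches a W.
n=0: no move → L
n=1: no move → L
n=2: no move → L
n=3: no move → L
n=4: no move → L
n=5: can move to 0, which is L ⇒ W
n=6: can move to 1, which is L ⇒ W
n=7: can move to 2, which is L ⇒ W
n=8: can move to 3, which is L ⇒ W
n=9: can move to 4, which is L ⇒ W
n=10: can move to 2, which is L ⇒ W
n=11: can move to 3, which is L ⇒ W
n=12: can move to 4, which is L ⇒ W
n=13: moves to 8(W), 5(W); every one is W ⇒ L
n=14: moves to 9(W), 6(W); every one is W ⇒ L
The starting position 14 is L: whatever Ada does, the opponent receives a W position.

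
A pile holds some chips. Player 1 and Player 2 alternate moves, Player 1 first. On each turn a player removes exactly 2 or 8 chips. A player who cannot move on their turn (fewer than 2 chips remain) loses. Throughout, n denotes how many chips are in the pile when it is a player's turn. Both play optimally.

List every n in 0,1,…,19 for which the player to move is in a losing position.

Use the standard recursion: the mover loses at a terminal position; elsewhere, the mover wins exactly when some move hands the opponent an L position.
n=0: no move → L
n=1: no move → L
n=2: W (go to 0, an L position)
n=3: W (go to 1, an L position)
n=4: L (sole option 2(W) is W)
n=5: L (sole option 3(W) is W)
n=6: W (go to 4, an L position)
n=7: W (go to 5, an L position)
n=8: W (go to 0, an L position)
n=9: W (go to 1, an L position)
n=10: L (options 8(W), 2(W) are all W)
n=11: L (options 9(W), 3(W) are all W)
n=12: W (go to 10, an L position)
n=13: W (go to 11, an L position)
n=14: L (options 12(W), 6(W) are all W)
n=15: L (options 13(W), 7(W) are all W)
n=16: W (go to 14, an L position)
n=17: W (go to 15, an L position)
n=18: W (go to 10, an L position)
n=19: W (go to 11, an L position)
Reading off the rows marked L gives the requested list; there are 8 such values of n.

0, 1, 4, 5, 10, 11, 14, 15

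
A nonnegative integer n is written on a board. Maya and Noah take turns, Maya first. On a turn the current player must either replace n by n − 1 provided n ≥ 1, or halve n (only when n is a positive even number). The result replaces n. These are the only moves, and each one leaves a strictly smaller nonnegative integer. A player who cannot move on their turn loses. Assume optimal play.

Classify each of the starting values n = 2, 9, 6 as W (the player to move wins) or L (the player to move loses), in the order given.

Label each position W (a win for the player to move) or L (a loss). A position with no legal move is L; any other position is W exactly when some move reaches an L, and L when every move reaches a W.
n=0: no move → L
n=1: W (go to 0, an L position)
n=2: L (sole option 1(W) is W)
n=3: W (go to 2, an L position)
n=4: W (go to 2, an L position)
n=5: L (sole option 4(W) is W)
n=6: W (go to 5, an L position)
n=7: L (sole option 6(W) is W)
n=8: W (go to 7, an L position)
n=9: L (sole option 8(W) is W)

2: L, 9: L, 6: W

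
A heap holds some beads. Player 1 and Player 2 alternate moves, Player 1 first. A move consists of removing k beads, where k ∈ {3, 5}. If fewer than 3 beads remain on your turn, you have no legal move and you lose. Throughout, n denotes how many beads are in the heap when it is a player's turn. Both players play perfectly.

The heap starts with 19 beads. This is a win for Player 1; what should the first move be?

Label each position W (a win for the player to move) or L (a loss). A position with no legal move is L; any other position is W exactly when some move reaches an L, and L when every move reaches a W.
n=0: no move → L
n=1: no move → L
n=2: no move → L
n=3: reaches L-position 0 → W
n=4: reaches L-position 1 → W
n=5: reaches L-position 2 → W
n=6: reaches L-position 1 → W
n=7: reaches L-position 2 → W
n=8: only reaches 5(W), 3(W), all W → L
n=9: only reaches 6(W), 4(W), all W → L
n=10: only reaches 7(W), 5(W), all W → L
n=11: reaches L-position 8 → W
n=12: reaches L-position 9 → W
n=13: reaches L-position 10 → W
n=14: reaches L-position 9 → W
n=15: reaches L-position 10 → W
n=16: only reaches 13(W), 11(W), all W → L
n=17: only reaches 14(W), 12(W), all W → L
n=18: only reaches 15(W), 13(W), all W → L
n=19: reaches L-position 16 → W
From 19, the L positions reachable in one move are: 16.

Remove 3, leaving 16.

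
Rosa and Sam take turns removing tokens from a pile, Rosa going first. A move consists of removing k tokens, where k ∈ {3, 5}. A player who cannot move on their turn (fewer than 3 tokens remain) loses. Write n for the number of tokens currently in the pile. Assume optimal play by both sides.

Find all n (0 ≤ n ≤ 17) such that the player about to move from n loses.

Positions with no move are L. A position that does have a move is losing for the player to move precisely when every available move leads to a winning position for the opponent. Fill in the labels:
n=0: no move → L
n=1: no move → L
n=2: no move → L
n=3: →0(L), so W
n=4: →1(L), so W
n=5: →2(L), so W
n=6: →1(L), so W
n=7: →2(L), so W
n=8: →5(W), 3(W) — all W, so L
n=9: →6(W), 4(W) — all W, so L
n=10: →7(W), 5(W) — all W, so L
n=11: →8(L), so W
n=12: →9(L), so W
n=13: →10(L), so W
n=14: →9(L), so W
n=15: →10(L), so W
n=16: →13(W), 11(W) — all W, so L
n=17: →14(W), 12(W) — all W, so L
Reading off the rows marked L gives the requested list; there are 8 such values of n.

0, 1, 2, 8, 9, 10, 16, 17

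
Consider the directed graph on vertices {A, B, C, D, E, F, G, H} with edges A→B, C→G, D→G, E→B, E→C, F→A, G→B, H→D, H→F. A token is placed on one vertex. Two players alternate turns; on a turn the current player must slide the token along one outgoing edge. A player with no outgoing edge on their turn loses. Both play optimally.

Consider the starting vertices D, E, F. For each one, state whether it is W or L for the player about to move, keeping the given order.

D: L, E: W, F: L

Label each position W (a win for the player to move) or L (a loss). A position with no legal move is L; any other position is W exactly when some move reaches an L, and L when every move reaches a W.
Every edge goes from a vertex to one that appears earlier in the order B, G, A, F, D, C, E, H, so processing vertices in that order labels each vertex after all of its successors.
B: no outgoing edge → L
G: →B(L), so W
A: →B(L), so W
F: →A(W) only, which is W, so L
D: →G(W) only, which is W, so L
C: →G(W) only, which is W, so L
E: →C(L), so W
H: →D(L), so W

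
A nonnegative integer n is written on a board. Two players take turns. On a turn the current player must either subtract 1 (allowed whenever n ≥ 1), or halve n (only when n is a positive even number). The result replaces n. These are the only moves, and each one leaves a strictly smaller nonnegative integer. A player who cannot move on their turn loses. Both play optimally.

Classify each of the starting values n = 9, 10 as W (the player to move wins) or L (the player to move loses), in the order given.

Work bottom-up. With no move the player to move loses. Otherwise the position is W if at least one move leads to an L position for the opponent, and L if every move leads to a W.
n=0: no move → L
n=1: reaches L-position 0 → W
n=2: only reaches 1(W), which is W → L
n=3: reaches L-position 2 → W
n=4: reaches L-position 2 → W
n=5: only reaches 4(W), which is W → L
n=6: reaches L-position 5 → W
n=7: only reaches 6(W), which is W → L
n=8: reaches L-position 7 → W
n=9: only reaches 8(W), which is W → L
n=10: reaches L-position 5 → W

9: L, 10: W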